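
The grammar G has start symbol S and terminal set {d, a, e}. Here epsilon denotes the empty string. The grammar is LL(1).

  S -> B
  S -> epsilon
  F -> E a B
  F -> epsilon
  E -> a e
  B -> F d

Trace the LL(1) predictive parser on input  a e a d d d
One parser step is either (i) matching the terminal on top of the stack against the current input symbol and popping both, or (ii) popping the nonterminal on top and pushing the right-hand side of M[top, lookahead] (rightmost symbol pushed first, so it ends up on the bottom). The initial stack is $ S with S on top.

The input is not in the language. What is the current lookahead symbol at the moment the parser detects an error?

step 1: stack=$ S  input=a e a d d d $  — expand S -> B
step 2: stack=$ B  input=a e a d d d $  — expand B -> F d
step 3: stack=$ d F  input=a e a d d d $  — expand F -> E a B
step 4: stack=$ d B a E  input=a e a d d d $  — expand E -> a e
step 5: stack=$ d B a e a  input=a e a d d d $  — match a
step 6: stack=$ d B a e  input=e a d d d $  — match e
step 7: stack=$ d B a  input=a d d d $  — match a
step 8: stack=$ d B  input=d d d $  — expand B -> F d
step 9: stack=$ d d F  input=d d d $  — expand F -> epsilon
step 10: stack=$ d d  input=d d d $  — match d
step 11: stack=$ d  input=d d $  — match d
step 12: stack=$  input=d $  — error: stack empty but input remains

d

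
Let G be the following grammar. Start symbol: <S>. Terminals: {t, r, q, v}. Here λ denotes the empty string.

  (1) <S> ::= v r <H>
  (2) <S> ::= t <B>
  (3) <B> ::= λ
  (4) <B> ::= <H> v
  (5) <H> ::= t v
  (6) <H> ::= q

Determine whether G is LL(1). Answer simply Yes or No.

Yes

FIRST(<S>) = {t, v}
FIRST(<B>) = {λ, q, t}
FIRST(<H>) = {q, t}
FOLLOW(<S>) = {$}
FOLLOW(<B>) = {$}
FOLLOW(<H>) = {$, v}
Each cell of M receives at most one production.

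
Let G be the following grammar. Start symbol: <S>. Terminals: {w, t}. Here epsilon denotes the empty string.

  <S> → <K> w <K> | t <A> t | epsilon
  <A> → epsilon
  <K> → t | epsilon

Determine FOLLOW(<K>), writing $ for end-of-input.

FIRST(<A>): from <A>→epsilon we get {epsilon}. So FIRST(<A>) = {epsilon}.
FIRST(<K>): from <K>→t we get {t}; from <K>→epsilon we get {epsilon}. So FIRST(<K>) = {epsilon, t}.
FIRST(<S>): from <S>→<K> w <K> we get {t, w}; from <S>→t <A> t we get {t}; from <S>→epsilon we get {epsilon}. So FIRST(<S>) = {epsilon, t, w}.
FOLLOW(<S>) includes $ since <S> is the start symbol.
FOLLOW(<S>): <S> appears on no right-hand side. Thus FOLLOW(<S>) = {$}.
FOLLOW(<A>): in <S>→t <A> t, <A> is followed by t with FIRST {t}. Thus FOLLOW(<A>) = {t}.
FOLLOW(<K>): in <S>→<K> w <K> (occurrence 1), <K> is followed by w <K> with FIRST {w}; in <S>→<K> w <K> (occurrence 2), the suffix after <K> is empty, so FOLLOW(<K>) ⊇ FOLLOW(<S>) = {$}. Thus FOLLOW(<K>) = {$, w}.

{$, w}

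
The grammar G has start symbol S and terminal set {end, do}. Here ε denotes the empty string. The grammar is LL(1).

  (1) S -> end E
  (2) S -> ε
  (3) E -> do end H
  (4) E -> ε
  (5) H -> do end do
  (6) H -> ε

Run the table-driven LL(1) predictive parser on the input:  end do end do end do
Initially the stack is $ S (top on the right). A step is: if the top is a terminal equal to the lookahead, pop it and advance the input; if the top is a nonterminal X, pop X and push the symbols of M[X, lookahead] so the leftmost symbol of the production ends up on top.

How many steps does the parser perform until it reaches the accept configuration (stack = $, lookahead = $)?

     Stack        Input                   Action
  1  $ S          end do end do end do $  expand S -> end E
  2  $ E end      end do end do end do $  match end
  3  $ E          do end do end do $      expand E -> do end H
  4  $ H end do   do end do end do $      match do
  5  $ H end      end do end do $         match end
  6  $ H          do end do $             expand H -> do end do
  7  $ do end do  do end do $             match do
  8  $ do end     end do $                match end
  9  $ do         do $                    match do
Accept reached after 9 steps.

9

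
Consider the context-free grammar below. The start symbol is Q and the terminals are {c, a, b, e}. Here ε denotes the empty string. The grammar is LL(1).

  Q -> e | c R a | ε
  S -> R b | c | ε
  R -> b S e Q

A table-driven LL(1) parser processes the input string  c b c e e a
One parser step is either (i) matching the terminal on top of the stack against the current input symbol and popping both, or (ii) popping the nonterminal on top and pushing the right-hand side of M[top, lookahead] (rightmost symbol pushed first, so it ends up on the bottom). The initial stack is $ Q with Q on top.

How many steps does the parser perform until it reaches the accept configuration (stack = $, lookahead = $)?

      Stack        Input          Action
   1  $ Q          c b c e e a $  expand Q -> c R a
   2  $ a R c      c b c e e a $  match c
   3  $ a R        b c e e a $    expand R -> b S e Q
   4  $ a Q e S b  b c e e a $    match b
   5  $ a Q e S    c e e a $      expand S -> c
   6  $ a Q e c    c e e a $      match c
   7  $ a Q e      e e a $        match e
   8  $ a Q        e a $          expand Q -> e
   9  $ a e        e a $          match e
  10  $ a          a $            match a
Accept reached after 10 steps.

10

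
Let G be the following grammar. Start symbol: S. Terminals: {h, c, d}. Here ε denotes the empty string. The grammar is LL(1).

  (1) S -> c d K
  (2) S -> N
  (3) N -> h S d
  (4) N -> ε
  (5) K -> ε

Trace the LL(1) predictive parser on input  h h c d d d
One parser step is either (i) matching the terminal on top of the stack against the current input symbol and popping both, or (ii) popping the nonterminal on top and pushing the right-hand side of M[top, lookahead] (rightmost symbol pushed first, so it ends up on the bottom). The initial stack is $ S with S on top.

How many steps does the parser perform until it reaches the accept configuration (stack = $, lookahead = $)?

      Stack        Input          Action
   1  $ S          h h c d d d $  expand S -> N
   2  $ N          h h c d d d $  expand N -> h S d
   3  $ d S h      h h c d d d $  match h
   4  $ d S        h c d d d $    expand S -> N
   5  $ d N        h c d d d $    expand N -> h S d
   6  $ d d S h    h c d d d $    match h
   7  $ d d S      c d d d $      expand S -> c d K
   8  $ d d K d c  c d d d $      match c
   9  $ d d K d    d d d $        match d
  10  $ d d K      d d $          expand K -> ε
  11  $ d d        d d $          match d
  12  $ d          d $            match d
Accept reached after 12 steps.

12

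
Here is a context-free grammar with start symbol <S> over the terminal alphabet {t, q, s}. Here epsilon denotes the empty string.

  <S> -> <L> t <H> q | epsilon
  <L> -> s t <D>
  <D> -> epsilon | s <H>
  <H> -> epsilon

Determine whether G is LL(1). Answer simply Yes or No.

FIRST(<S>) = {epsilon, s}
FIRST(<L>) = {s}
FIRST(<D>) = {epsilon, s}
FIRST(<H>) = {epsilon}
FOLLOW(<S>) = {$}
FOLLOW(<L>) = {t}
FOLLOW(<D>) = {t}
FOLLOW(<H>) = {q, t}
Each cell of M receives at most one production.

Yes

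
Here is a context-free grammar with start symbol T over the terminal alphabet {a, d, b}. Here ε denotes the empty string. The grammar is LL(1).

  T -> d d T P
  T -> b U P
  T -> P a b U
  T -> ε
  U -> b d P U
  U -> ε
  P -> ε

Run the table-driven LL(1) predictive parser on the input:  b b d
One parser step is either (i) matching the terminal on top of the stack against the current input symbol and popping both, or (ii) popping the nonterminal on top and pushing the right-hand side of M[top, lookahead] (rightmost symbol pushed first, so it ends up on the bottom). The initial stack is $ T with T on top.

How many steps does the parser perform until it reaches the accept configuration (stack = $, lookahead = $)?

     Stack        Input    Action
  1  $ T          b b d $  expand T -> b U P
  2  $ P U b      b b d $  match b
  3  $ P U        b d $    expand U -> b d P U
  4  $ P U P d b  b d $    match b
  5  $ P U P d    d $      match d
  6  $ P U P      $        expand P -> ε
  7  $ P U        $        expand U -> ε
  8  $ P          $        expand P -> ε
Accept reached after 8 steps.

8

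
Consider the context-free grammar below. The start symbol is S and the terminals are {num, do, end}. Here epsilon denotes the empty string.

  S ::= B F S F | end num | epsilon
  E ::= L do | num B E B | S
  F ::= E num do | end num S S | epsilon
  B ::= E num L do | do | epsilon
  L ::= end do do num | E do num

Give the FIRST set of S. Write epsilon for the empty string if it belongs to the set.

FIRST(S): from S::=B F S F we get {epsilon, do, end, num}; from S::=end num we get {end}; from S::=epsilon we get {epsilon}. So FIRST(S) = {epsilon, do, end, num}.
FIRST(E): from E::=L do we get {do, end, num}; from E::=num B E B we get {num}; from E::=S we get {epsilon, do, end, num}. So FIRST(E) = {epsilon, do, end, num}.
FIRST(F): from F::=E num do we get {do, end, num}; from F::=end num S S we get {end}; from F::=epsilon we get {epsilon}. So FIRST(F) = {epsilon, do, end, num}.
FIRST(B): from B::=E num L do we get {do, end, num}; from B::=do we get {do}; from B::=epsilon we get {epsilon}. So FIRST(B) = {epsilon, do, end, num}.
FIRST(L): from L::=end do do num we get {end}; from L::=E do num we get {do, end, num}. So FIRST(L) = {do, end, num}.

{epsilon, do, end, num}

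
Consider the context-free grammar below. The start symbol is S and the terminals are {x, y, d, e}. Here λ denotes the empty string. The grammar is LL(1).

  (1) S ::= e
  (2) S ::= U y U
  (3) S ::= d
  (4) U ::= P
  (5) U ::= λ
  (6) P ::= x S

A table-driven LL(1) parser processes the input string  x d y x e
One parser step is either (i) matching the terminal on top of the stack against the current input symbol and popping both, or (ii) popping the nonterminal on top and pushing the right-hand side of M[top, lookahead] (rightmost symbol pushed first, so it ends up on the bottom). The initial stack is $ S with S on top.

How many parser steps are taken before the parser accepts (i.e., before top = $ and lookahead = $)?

12

step 1: stack=$ S  input=x d y x e $  — expand S ::= U y U
step 2: stack=$ U y U  input=x d y x e $  — expand U ::= P
step 3: stack=$ U y P  input=x d y x e $  — expand P ::= x S
step 4: stack=$ U y S x  input=x d y x e $  — match x
step 5: stack=$ U y S  input=d y x e $  — expand S ::= d
step 6: stack=$ U y d  input=d y x e $  — match d
step 7: stack=$ U y  input=y x e $  — match y
step 8: stack=$ U  input=x e $  — expand U ::= P
step 9: stack=$ P  input=x e $  — expand P ::= x S
step 10: stack=$ S x  input=x e $  — match x
step 11: stack=$ S  input=e $  — expand S ::= e
step 12: stack=$ e  input=e $  — match e
Accept reached after 12 steps.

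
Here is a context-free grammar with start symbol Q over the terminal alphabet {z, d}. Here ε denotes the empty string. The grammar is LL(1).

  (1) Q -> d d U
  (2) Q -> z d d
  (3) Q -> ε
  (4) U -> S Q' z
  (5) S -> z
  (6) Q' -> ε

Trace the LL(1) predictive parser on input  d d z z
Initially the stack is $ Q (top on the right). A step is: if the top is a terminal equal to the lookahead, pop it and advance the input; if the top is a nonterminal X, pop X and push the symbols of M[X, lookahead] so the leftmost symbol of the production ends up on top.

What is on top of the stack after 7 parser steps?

     Stack     Input      Action
  1  $ Q       d d z z $  expand Q -> d d U
  2  $ U d d   d d z z $  match d
  3  $ U d     d z z $    match d
  4  $ U       z z $      expand U -> S Q' z
  5  $ z Q' S  z z $      expand S -> z
  6  $ z Q' z  z z $      match z
  7  $ z Q'    z $        expand Q' -> ε
Stack after step 7: $ z (top = z).

z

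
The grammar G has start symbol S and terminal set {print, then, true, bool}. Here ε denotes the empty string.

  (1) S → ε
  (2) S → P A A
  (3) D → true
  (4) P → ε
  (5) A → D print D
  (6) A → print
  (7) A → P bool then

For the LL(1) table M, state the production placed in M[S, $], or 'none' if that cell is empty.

FIRST(D): from D→true we get {true}. So FIRST(D) = {true}.
FIRST(P): from P→ε we get {ε}. So FIRST(P) = {ε}.
FIRST(A): from A→D print D we get {true}; from A→print we get {print}; from A→P bool then we get {bool}. So FIRST(A) = {bool, print, true}.
FIRST(S): from S→ε we get {ε}; from S→P A A we get {bool, print, true}. So FIRST(S) = {ε, bool, print, true}.
FOLLOW(S) includes $ since S is the start symbol.
FOLLOW(S): S appears on no right-hand side. Thus FOLLOW(S) = {$}.
For S → ε: FIRST(ε) = {ε}, so it goes in M[S, t] for t ∈ {}; since ε ∈ FIRST, also for every t ∈ FOLLOW(S) = {$}.
For S → P A A: FIRST(P A A) = {bool, print, true}, so it goes in M[S, t] for t ∈ {bool, print, true}.

S → ε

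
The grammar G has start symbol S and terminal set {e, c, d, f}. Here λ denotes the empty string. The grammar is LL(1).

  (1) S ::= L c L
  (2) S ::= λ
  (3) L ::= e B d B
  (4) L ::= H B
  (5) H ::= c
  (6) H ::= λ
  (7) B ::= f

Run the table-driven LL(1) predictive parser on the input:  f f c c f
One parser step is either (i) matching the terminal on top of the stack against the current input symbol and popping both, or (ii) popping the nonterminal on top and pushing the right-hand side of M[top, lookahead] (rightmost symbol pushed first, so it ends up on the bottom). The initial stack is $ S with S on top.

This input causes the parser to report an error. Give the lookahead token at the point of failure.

step 1: stack=$ S  input=f f c c f $  — expand S ::= L c L
step 2: stack=$ L c L  input=f f c c f $  — expand L ::= H B
step 3: stack=$ L c B H  input=f f c c f $  — expand H ::= λ
step 4: stack=$ L c B  input=f f c c f $  — expand B ::= f
step 5: stack=$ L c f  input=f f c c f $  — match f
step 6: stack=$ L c  input=f c c f $  — error: top is terminal c but lookahead is f

f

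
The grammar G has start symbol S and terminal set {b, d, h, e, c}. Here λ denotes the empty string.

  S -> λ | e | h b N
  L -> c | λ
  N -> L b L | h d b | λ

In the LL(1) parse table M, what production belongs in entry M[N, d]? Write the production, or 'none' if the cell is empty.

FIRST(S): from S->λ we get {λ}; from S->e we get {e}; from S->h b N we get {h}. So FIRST(S) = {λ, e, h}.
FIRST(L): from L->c we get {c}; from L->λ we get {λ}. So FIRST(L) = {λ, c}.
FIRST(N): from N->L b L we get {b, c}; from N->h d b we get {h}; from N->λ we get {λ}. So FIRST(N) = {λ, b, c, h}.
FOLLOW(S) includes $ since S is the start symbol.
FOLLOW(S): S appears on no right-hand side. Thus FOLLOW(S) = {$}.
FOLLOW(N): in S->h b N, the suffix after N is empty, so FOLLOW(N) ⊇ FOLLOW(S) = {$}. Thus FOLLOW(N) = {$}.
For N -> L b L: FIRST(L b L) = {b, c}, so it goes in M[N, t] for t ∈ {b, c}.
For N -> h d b: FIRST(h d b) = {h}, so it goes in M[N, t] for t ∈ {h}.
For N -> λ: FIRST(λ) = {λ}, so it goes in M[N, t] for t ∈ {}; since λ ∈ FIRST, also for every t ∈ FOLLOW(N) = {$}.
None of these place a production in M[N, d].

none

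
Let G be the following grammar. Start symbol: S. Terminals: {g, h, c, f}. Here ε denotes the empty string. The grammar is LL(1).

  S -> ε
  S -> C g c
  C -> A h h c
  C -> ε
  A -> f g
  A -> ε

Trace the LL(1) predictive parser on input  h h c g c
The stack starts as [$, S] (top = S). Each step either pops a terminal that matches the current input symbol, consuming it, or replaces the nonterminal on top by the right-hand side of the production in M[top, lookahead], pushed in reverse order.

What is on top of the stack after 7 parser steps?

     Stack          Input        Action
  1  $ S            h h c g c $  expand S -> C g c
  2  $ c g C        h h c g c $  expand C -> A h h c
  3  $ c g c h h A  h h c g c $  expand A -> ε
  4  $ c g c h h    h h c g c $  match h
  5  $ c g c h      h c g c $    match h
  6  $ c g c        c g c $      match c
  7  $ c g          g c $        match g
Stack after step 7: $ c (top = c).

c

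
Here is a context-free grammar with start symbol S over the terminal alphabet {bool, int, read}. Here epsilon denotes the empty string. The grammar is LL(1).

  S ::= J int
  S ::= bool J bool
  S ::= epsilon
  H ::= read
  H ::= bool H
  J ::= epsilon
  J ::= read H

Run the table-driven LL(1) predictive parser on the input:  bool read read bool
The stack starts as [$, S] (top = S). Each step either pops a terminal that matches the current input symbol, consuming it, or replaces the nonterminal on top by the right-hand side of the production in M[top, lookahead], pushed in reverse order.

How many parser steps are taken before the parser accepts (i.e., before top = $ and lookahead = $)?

     Stack          Input                  Action
  1  $ S            bool read read bool $  expand S ::= bool J bool
  2  $ bool J bool  bool read read bool $  match bool
  3  $ bool J       read read bool $       expand J ::= read H
  4  $ bool H read  read read bool $       match read
  5  $ bool H       read bool $            expand H ::= read
  6  $ bool read    read bool $            match read
  7  $ bool         bool $                 match bool
Accept reached after 7 steps.

7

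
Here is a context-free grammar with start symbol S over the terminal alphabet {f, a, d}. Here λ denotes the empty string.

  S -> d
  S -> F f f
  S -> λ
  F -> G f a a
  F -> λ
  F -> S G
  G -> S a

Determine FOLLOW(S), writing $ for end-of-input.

{$, a, d, f}

FIRST(S): from S->d we get {d}; from S->F f f we get {a, d, f}; from S->λ we get {λ}. So FIRST(S) = {λ, a, d, f}.
FIRST(G): from G->S a we get {a, d, f}. So FIRST(G) = {a, d, f}.
FIRST(F): from F->G f a a we get {a, d, f}; from F->λ we get {λ}; from F->S G we get {a, d, f}. So FIRST(F) = {λ, a, d, f}.
FOLLOW(S) includes $ since S is the start symbol.
FOLLOW(S): in F->S G, S is followed by G with FIRST {a, d, f}; in G->S a, S is followed by a with FIRST {a}. Thus FOLLOW(S) = {$, a, d, f}.
FOLLOW(F): in S->F f f, F is followed by f f with FIRST {f}. Thus FOLLOW(F) = {f}.
FOLLOW(G): in F->G f a a, G is followed by f a a with FIRST {f}; in F->S G, the suffix after G is empty, so FOLLOW(G) ⊇ FOLLOW(F) = {f}. Thus FOLLOW(G) = {f}.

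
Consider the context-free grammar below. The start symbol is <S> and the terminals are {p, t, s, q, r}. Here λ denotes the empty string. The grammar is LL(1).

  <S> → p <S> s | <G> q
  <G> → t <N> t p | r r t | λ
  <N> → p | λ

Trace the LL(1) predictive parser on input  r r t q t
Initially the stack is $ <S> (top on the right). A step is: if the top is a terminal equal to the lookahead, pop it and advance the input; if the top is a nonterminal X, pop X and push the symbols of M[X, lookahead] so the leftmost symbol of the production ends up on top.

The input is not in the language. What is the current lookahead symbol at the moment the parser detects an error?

step 1: stack=$ <S>  input=r r t q t $  — expand <S> → <G> q
step 2: stack=$ q <G>  input=r r t q t $  — expand <G> → r r t
step 3: stack=$ q t r r  input=r r t q t $  — match r
step 4: stack=$ q t r  input=r t q t $  — match r
step 5: stack=$ q t  input=t q t $  — match t
step 6: stack=$ q  input=q t $  — match q
step 7: stack=$  input=t $  — error: stack empty but input remains

t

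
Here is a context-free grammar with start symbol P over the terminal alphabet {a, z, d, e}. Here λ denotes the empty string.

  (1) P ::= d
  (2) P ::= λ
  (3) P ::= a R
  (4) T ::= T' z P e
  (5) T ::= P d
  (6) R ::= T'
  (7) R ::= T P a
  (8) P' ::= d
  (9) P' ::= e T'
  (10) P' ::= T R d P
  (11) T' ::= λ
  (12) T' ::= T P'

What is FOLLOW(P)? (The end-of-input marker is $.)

FIRST(P): from P::=d we get {d}; from P::=λ we get {λ}; from P::=a R we get {a}. So FIRST(P) = {λ, a, d}.
FIRST(T): from T::=T' z P e we get {a, d, z}; from T::=P d we get {a, d}. So FIRST(T) = {a, d, z}.
FIRST(P'): from P'::=d we get {d}; from P'::=e T' we get {e}; from P'::=T R d P we get {a, d, z}. So FIRST(P') = {a, d, e, z}.
FIRST(T'): from T'::=λ we get {λ}; from T'::=T P' we get {a, d, z}. So FIRST(T') = {λ, a, d, z}.
FIRST(R): from R::=T' we get {λ, a, d, z}; from R::=T P a we get {a, d, z}. So FIRST(R) = {λ, a, d, z}.
FOLLOW(P) includes $ since P is the start symbol.
FOLLOW(T): in R::=T P a, T is followed by P a with FIRST {a, d}; in P'::=T R d P, T is followed by R d P with FIRST {a, d, z}; in T'::=T P', T is followed by P' with FIRST {a, d, e, z}. Thus FOLLOW(T) = {a, d, e, z}.
FOLLOW(P): in T::=T' z P e, P is followed by e with FIRST {e}; in T::=P d, P is followed by d with FIRST {d}; in R::=T P a, P is followed by a with FIRST {a}; in P'::=T R d P, the suffix after P is empty, so FOLLOW(P) ⊇ FOLLOW(P') = {$, a, d, e, z}. Thus FOLLOW(P) = {$, a, d, e, z}.
FOLLOW(R): in P::=a R, the suffix after R is empty, so FOLLOW(R) ⊇ FOLLOW(P) = {$, a, d, e, z}; in P'::=T R d P, R is followed by d P with FIRST {d}. Thus FOLLOW(R) = {$, a, d, e, z}.
FOLLOW(P'): in T'::=T P', the suffix after P' is empty, so FOLLOW(P') ⊇ FOLLOW(T') = {$, a, d, e, z}. Thus FOLLOW(P') = {$, a, d, e, z}.
FOLLOW(T'): in T::=T' z P e, T' is followed by z P e with FIRST {z}; in R::=T', the suffix after T' is empty, so FOLLOW(T') ⊇ FOLLOW(R) = {$, a, d, e, z}; in P'::=e T', the suffix after T' is empty, so FOLLOW(T') ⊇ FOLLOW(P') = {$, a, d, e, z}. Thus FOLLOW(T') = {$, a, d, e, z}.

{$, a, d, e, z}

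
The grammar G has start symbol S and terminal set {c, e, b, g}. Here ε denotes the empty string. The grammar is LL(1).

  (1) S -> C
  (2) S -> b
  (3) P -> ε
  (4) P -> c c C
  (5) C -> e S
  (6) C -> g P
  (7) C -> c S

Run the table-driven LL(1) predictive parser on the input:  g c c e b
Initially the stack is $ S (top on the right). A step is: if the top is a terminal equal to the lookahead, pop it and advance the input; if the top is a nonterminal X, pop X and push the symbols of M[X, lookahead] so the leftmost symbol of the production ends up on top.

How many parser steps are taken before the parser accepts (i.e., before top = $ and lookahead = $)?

      Stack    Input        Action
   1  $ S      g c c e b $  expand S -> C
   2  $ C      g c c e b $  expand C -> g P
   3  $ P g    g c c e b $  match g
   4  $ P      c c e b $    expand P -> c c C
   5  $ C c c  c c e b $    match c
   6  $ C c    c e b $      match c
   7  $ C      e b $        expand C -> e S
   8  $ S e    e b $        match e
   9  $ S      b $          expand S -> b
  10  $ b      b $          match b
Accept reached after 10 steps.

10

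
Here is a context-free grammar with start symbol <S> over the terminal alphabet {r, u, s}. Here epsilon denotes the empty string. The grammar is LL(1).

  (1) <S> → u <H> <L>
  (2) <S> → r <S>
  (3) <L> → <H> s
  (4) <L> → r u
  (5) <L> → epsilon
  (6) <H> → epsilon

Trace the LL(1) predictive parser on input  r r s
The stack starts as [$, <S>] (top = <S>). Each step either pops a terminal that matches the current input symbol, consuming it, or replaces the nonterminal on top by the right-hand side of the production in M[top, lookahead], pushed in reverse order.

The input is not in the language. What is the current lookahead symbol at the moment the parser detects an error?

step 1: stack=$ <S>  input=r r s $  — expand <S> → r <S>
step 2: stack=$ <S> r  input=r r s $  — match r
step 3: stack=$ <S>  input=r s $  — expand <S> → r <S>
step 4: stack=$ <S> r  input=r s $  — match r
step 5: stack=$ <S>  input=s $  — error: M[<S>, s] is empty

s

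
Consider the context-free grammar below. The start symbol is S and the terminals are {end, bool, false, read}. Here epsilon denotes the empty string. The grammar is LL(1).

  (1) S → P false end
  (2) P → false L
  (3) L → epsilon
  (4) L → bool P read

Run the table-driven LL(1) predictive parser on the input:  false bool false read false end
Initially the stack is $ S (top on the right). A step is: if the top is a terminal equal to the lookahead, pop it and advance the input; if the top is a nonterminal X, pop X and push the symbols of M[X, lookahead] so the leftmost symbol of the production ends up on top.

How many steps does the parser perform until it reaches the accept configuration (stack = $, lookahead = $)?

11

      Stack                     Input                              Action
   1  $ S                       false bool false read false end $  expand S → P false end
   2  $ end false P             false bool false read false end $  expand P → false L
   3  $ end false L false       false bool false read false end $  match false
   4  $ end false L             bool false read false end $        expand L → bool P read
   5  $ end false read P bool   bool false read false end $        match bool
   6  $ end false read P        false read false end $             expand P → false L
   7  $ end false read L false  false read false end $             match false
   8  $ end false read L        read false end $                   expand L → epsilon
   9  $ end false read          read false end $                   match read
  10  $ end false               false end $                        match false
  11  $ end                     end $                              match end
Accept reached after 11 steps.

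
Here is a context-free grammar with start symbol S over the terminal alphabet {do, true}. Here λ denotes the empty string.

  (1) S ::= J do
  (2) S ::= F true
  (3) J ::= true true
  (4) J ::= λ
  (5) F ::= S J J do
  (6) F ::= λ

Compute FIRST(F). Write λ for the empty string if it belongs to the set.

{λ, do, true}

FIRST(J) = {λ, true}
FIRST(S) = {do, true}  (via J do, F true)
FIRST(F) = {λ, do, true}  (via S J J do)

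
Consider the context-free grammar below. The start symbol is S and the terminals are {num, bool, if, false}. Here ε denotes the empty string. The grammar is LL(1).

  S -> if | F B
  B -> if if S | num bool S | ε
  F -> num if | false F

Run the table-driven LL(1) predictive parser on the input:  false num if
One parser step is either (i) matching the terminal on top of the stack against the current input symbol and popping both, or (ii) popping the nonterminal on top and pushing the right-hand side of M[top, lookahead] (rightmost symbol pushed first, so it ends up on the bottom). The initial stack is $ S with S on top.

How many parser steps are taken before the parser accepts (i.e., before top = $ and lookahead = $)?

7

step 1: stack=$ S  input=false num if $  — expand S -> F B
step 2: stack=$ B F  input=false num if $  — expand F -> false F
step 3: stack=$ B F false  input=false num if $  — match false
step 4: stack=$ B F  input=num if $  — expand F -> num if
step 5: stack=$ B if num  input=num if $  — match num
step 6: stack=$ B if  input=if $  — match if
step 7: stack=$ B  input=$  — expand B -> ε
Accept reached after 7 steps.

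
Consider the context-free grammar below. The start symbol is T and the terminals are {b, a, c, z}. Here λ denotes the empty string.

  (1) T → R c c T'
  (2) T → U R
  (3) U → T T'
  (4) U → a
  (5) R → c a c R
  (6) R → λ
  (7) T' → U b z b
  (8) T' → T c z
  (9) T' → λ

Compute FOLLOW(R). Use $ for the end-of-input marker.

FIRST(R): from R→c a c R we get {c}; from R→λ we get {λ}. So FIRST(R) = {λ, c}.
FIRST(T): from T→R c c T' we get {c}; from T→U R we get {a, c}. So FIRST(T) = {a, c}.
FIRST(U): from U→T T' we get {a, c}; from U→a we get {a}. So FIRST(U) = {a, c}.
FIRST(T'): from T'→U b z b we get {a, c}; from T'→T c z we get {a, c}; from T'→λ we get {λ}. So FIRST(T') = {λ, a, c}.
FOLLOW(T) includes $ since T is the start symbol.
FOLLOW(T): in U→T T', T is followed by T' with FIRST {λ, a, c}; in U→T T', the suffix after T is nullable, so FOLLOW(T) ⊇ FOLLOW(U) = {$, a, b, c}; in T'→T c z, T is followed by c z with FIRST {c}. Thus FOLLOW(T) = {$, a, b, c}.
FOLLOW(U): in T→U R, U is followed by R with FIRST {λ, c}; in T→U R, the suffix after U is nullable, so FOLLOW(U) ⊇ FOLLOW(T) = {$, a, b, c}; in T'→U b z b, U is followed by b z b with FIRST {b}. Thus FOLLOW(U) = {$, a, b, c}.
FOLLOW(R): in T→R c c T', R is followed by c c T' with FIRST {c}; in T→U R, the suffix after R is empty, so FOLLOW(R) ⊇ FOLLOW(T) = {$, a, b, c}; in R→c a c R, the suffix after R is empty (adds nothing new). Thus FOLLOW(R) = {$, a, b, c}.
FOLLOW(T'): in T→R c c T', the suffix after T' is empty, so FOLLOW(T') ⊇ FOLLOW(T) = {$, a, b, c}; in U→T T', the suffix after T' is empty, so FOLLOW(T') ⊇ FOLLOW(U) = {$, a, b, c}. Thus FOLLOW(T') = {$, a, b, c}.

{$, a, b, c}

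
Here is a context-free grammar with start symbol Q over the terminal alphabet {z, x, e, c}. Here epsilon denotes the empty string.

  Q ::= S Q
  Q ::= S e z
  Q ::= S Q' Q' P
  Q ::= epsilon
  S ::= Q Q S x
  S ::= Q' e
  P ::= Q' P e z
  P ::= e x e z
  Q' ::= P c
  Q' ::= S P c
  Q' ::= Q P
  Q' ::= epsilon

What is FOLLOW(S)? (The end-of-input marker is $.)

FIRST(Q): from Q::=S Q we get {e}; from Q::=S e z we get {e}; from Q::=S Q' Q' P we get {e}; from Q::=epsilon we get {epsilon}. So FIRST(Q) = {epsilon, e}.
FIRST(S): from S::=Q Q S x we get {e}; from S::=Q' e we get {e}. So FIRST(S) = {e}.
FIRST(P): from P::=Q' P e z we get {e}; from P::=e x e z we get {e}. So FIRST(P) = {e}.
FIRST(Q'): from Q'::=P c we get {e}; from Q'::=S P c we get {e}; from Q'::=Q P we get {e}; from Q'::=epsilon we get {epsilon}. So FIRST(Q') = {epsilon, e}.
FOLLOW(Q) includes $ since Q is the start symbol.
FOLLOW(Q): in Q::=S Q, the suffix after Q is empty (adds nothing new); in S::=Q Q S x (occurrence 1), Q is followed by Q S x with FIRST {e}; in S::=Q Q S x (occurrence 2), Q is followed by S x with FIRST {e}; in Q'::=Q P, Q is followed by P with FIRST {e}. Thus FOLLOW(Q) = {$, e}.
FOLLOW(S): in Q::=S Q, S is followed by Q with FIRST {epsilon, e}; in Q::=S Q, the suffix after S is nullable, so FOLLOW(S) ⊇ FOLLOW(Q) = {$, e}; in Q::=S e z, S is followed by e z with FIRST {e}; in Q::=S Q' Q' P, S is followed by Q' Q' P with FIRST {e}; in S::=Q Q S x, S is followed by x with FIRST {x}; in Q'::=S P c, S is followed by P c with FIRST {e}. Thus FOLLOW(S) = {$, e, x}.
FOLLOW(Q'): in Q::=S Q' Q' P (occurrence 1), Q' is followed by Q' P with FIRST {e}; in Q::=S Q' Q' P (occurrence 2), Q' is followed by P with FIRST {e}; in S::=Q' e, Q' is followed by e with FIRST {e}; in P::=Q' P e z, Q' is followed by P e z with FIRST {e}. Thus FOLLOW(Q') = {e}.
FOLLOW(P): in Q::=S Q' Q' P, the suffix after P is empty, so FOLLOW(P) ⊇ FOLLOW(Q) = {$, e}; in P::=Q' P e z, P is followed by e z with FIRST {e}; in Q'::=P c, P is followed by c with FIRST {c}; in Q'::=S P c, P is followed by c with FIRST {c}; in Q'::=Q P, the suffix after P is empty, so FOLLOW(P) ⊇ FOLLOW(Q') = {e}. Thus FOLLOW(P) = {$, c, e}.

{$, e, x}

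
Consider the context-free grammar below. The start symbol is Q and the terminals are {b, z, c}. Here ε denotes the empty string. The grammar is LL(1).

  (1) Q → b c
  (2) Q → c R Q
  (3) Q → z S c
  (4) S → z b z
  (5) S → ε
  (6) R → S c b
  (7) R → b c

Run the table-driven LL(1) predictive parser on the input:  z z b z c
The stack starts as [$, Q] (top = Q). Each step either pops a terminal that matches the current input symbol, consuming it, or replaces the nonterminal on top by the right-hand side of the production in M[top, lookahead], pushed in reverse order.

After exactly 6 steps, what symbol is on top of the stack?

     Stack      Input        Action
  1  $ Q        z z b z c $  expand Q → z S c
  2  $ c S z    z z b z c $  match z
  3  $ c S      z b z c $    expand S → z b z
  4  $ c z b z  z b z c $    match z
  5  $ c z b    b z c $      match b
  6  $ c z      z c $        match z
Stack after step 6: $ c (top = c).

c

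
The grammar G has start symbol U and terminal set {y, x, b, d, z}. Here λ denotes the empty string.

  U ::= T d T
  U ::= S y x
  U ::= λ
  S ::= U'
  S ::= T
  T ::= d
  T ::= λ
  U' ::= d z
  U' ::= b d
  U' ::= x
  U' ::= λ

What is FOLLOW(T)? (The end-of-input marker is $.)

FIRST(T) = {λ, d}
FIRST(U') = {λ, b, d, x}
FIRST(S) = {λ, b, d, x}  (via U', T)
FIRST(U) = {λ, b, d, x, y}  (via T d T, S y x)
FOLLOW(U) includes $ since U is the start symbol.
FOLLOW(U): U appears on no right-hand side. Thus FOLLOW(U) = {$}.
FOLLOW(S): in U::=S y x, S is followed by y x with FIRST {y}. Thus FOLLOW(S) = {y}.
FOLLOW(T): in U::=T d T (occurrence 1), T is followed by d T with FIRST {d}; in U::=T d T (occurrence 2), the suffix after T is empty, so FOLLOW(T) ⊇ FOLLOW(U) = {$}; in S::=T, the suffix after T is empty, so FOLLOW(T) ⊇ FOLLOW(S) = {y}. Thus FOLLOW(T) = {$, d, y}.
FOLLOW(U'): in S::=U', the suffix after U' is empty, so FOLLOW(U') ⊇ FOLLOW(S) = {y}. Thus FOLLOW(U') = {y}.

{$, d, y}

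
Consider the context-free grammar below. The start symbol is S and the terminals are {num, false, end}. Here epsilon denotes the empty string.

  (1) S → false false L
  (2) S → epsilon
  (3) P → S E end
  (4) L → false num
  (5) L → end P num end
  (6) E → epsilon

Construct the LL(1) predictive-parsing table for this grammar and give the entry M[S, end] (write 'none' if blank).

FIRST(S): from S→false false L we get {false}; from S→epsilon we get {epsilon}. So FIRST(S) = {epsilon, false}.
FIRST(L): from L→false num we get {false}; from L→end P num end we get {end}. So FIRST(L) = {end, false}.
FIRST(E): from E→epsilon we get {epsilon}. So FIRST(E) = {epsilon}.
FIRST(P): from P→S E end we get {end, false}. So FIRST(P) = {end, false}.
FOLLOW(S) includes $ since S is the start symbol.
FOLLOW(S): in P→S E end, S is followed by E end with FIRST {end}. Thus FOLLOW(S) = {$, end}.
For S → false false L: FIRST(false false L) = {false}, so it goes in M[S, t] for t ∈ {false}.
For S → epsilon: FIRST(epsilon) = {epsilon}, so it goes in M[S, t] for t ∈ {}; since epsilon ∈ FIRST, also for every t ∈ FOLLOW(S) = {$, end}.

S → epsilon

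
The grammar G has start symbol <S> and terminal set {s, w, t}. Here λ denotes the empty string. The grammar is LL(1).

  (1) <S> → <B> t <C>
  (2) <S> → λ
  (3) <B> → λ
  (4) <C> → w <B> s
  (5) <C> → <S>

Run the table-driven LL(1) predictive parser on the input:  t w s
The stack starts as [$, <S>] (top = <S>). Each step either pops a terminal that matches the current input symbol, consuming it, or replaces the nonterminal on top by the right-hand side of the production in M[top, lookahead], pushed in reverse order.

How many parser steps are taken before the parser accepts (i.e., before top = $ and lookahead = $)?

7

step 1: stack=$ <S>  input=t w s $  — expand <S> → <B> t <C>
step 2: stack=$ <C> t <B>  input=t w s $  — expand <B> → λ
step 3: stack=$ <C> t  input=t w s $  — match t
step 4: stack=$ <C>  input=w s $  — expand <C> → w <B> s
step 5: stack=$ s <B> w  input=w s $  — match w
step 6: stack=$ s <B>  input=s $  — expand <B> → λ
step 7: stack=$ s  input=s $  — match s
Accept reached after 7 steps.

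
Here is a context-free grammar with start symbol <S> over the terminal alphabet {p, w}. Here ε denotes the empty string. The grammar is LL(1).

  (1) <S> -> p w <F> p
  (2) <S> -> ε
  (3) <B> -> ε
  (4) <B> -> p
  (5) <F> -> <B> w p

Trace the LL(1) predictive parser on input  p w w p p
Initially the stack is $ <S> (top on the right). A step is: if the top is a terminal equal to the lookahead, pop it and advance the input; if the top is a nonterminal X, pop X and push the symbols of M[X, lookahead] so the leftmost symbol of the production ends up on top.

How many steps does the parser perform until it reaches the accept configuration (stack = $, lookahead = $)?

8

step 1: stack=$ <S>  input=p w w p p $  — expand <S> -> p w <F> p
step 2: stack=$ p <F> w p  input=p w w p p $  — match p
step 3: stack=$ p <F> w  input=w w p p $  — match w
step 4: stack=$ p <F>  input=w p p $  — expand <F> -> <B> w p
step 5: stack=$ p p w <B>  input=w p p $  — expand <B> -> ε
step 6: stack=$ p p w  input=w p p $  — match w
step 7: stack=$ p p  input=p p $  — match p
step 8: stack=$ p  input=p $  — match p
Accept reached after 8 steps.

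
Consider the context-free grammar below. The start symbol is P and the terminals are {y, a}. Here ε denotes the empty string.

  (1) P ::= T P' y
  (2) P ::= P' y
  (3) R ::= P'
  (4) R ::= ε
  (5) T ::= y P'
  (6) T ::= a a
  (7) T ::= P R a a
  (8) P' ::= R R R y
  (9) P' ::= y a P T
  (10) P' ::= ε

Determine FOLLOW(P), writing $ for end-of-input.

FIRST(P): from P::=T P' y we get {a, y}; from P::=P' y we get {y}. So FIRST(P) = {a, y}.
FIRST(T): from T::=y P' we get {y}; from T::=a a we get {a}; from T::=P R a a we get {a, y}. So FIRST(T) = {a, y}.
FIRST(R): from R::=P' we get {ε, y}; from R::=ε we get {ε}. So FIRST(R) = {ε, y}.
FIRST(P'): from P'::=R R R y we get {y}; from P'::=y a P T we get {y}; from P'::=ε we get {ε}. So FIRST(P') = {ε, y}.
FOLLOW(P) includes $ since P is the start symbol.
FOLLOW(P): in T::=P R a a, P is followed by R a a with FIRST {a, y}; in P'::=y a P T, P is followed by T with FIRST {a, y}. Thus FOLLOW(P) = {$, a, y}.
FOLLOW(R): in T::=P R a a, R is followed by a a with FIRST {a}; in P'::=R R R y (occurrence 1), R is followed by R R y with FIRST {y}; in P'::=R R R y (occurrence 2), R is followed by R y with FIRST {y}; in P'::=R R R y (occurrence 3), R is followed by y with FIRST {y}. Thus FOLLOW(R) = {a, y}.
FOLLOW(T): in P::=T P' y, T is followed by P' y with FIRST {y}; in P'::=y a P T, the suffix after T is empty, so FOLLOW(T) ⊇ FOLLOW(P') = {a, y}. Thus FOLLOW(T) = {a, y}.
FOLLOW(P'): in P::=T P' y, P' is followed by y with FIRST {y}; in P::=P' y, P' is followed by y with FIRST {y}; in R::=P', the suffix after P' is empty, so FOLLOW(P') ⊇ FOLLOW(R) = {a, y}; in T::=y P', the suffix after P' is empty, so FOLLOW(P') ⊇ FOLLOW(T) = {a, y}. Thus FOLLOW(P') = {a, y}.

{$, a, y}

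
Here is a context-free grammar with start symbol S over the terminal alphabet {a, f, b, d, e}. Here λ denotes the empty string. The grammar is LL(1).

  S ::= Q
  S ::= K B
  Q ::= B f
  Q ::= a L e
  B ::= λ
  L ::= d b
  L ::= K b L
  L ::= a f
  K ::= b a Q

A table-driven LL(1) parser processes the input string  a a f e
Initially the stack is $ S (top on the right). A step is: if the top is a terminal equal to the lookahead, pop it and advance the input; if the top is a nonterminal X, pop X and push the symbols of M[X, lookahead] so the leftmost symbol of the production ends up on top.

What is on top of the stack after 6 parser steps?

     Stack    Input      Action
  1  $ S      a a f e $  expand S ::= Q
  2  $ Q      a a f e $  expand Q ::= a L e
  3  $ e L a  a a f e $  match a
  4  $ e L    a f e $    expand L ::= a f
  5  $ e f a  a f e $    match a
  6  $ e f    f e $      match f
Stack after step 6: $ e (top = e).

e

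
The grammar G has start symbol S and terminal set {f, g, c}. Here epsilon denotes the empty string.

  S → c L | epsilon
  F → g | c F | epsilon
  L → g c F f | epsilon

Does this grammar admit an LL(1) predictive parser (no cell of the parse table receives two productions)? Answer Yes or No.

FIRST(S) = {epsilon, c}
FIRST(F) = {epsilon, c, g}
FIRST(L) = {epsilon, g}
FOLLOW(S) = {$}
FOLLOW(F) = {f}
FOLLOW(L) = {$}
Each cell of M receives at most one production.

Yes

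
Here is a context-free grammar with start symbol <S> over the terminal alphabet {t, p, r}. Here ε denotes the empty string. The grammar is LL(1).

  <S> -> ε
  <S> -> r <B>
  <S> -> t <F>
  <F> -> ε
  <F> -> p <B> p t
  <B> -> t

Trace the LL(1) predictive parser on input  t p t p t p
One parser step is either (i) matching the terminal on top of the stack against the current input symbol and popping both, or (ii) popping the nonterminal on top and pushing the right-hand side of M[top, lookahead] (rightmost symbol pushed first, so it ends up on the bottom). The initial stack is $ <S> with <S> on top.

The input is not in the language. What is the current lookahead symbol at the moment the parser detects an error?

p

step 1: stack=$ <S>  input=t p t p t p $  — expand <S> -> t <F>
step 2: stack=$ <F> t  input=t p t p t p $  — match t
step 3: stack=$ <F>  input=p t p t p $  — expand <F> -> p <B> p t
step 4: stack=$ t p <B> p  input=p t p t p $  — match p
step 5: stack=$ t p <B>  input=t p t p $  — expand <B> -> t
step 6: stack=$ t p t  input=t p t p $  — match t
step 7: stack=$ t p  input=p t p $  — match p
step 8: stack=$ t  input=t p $  — match t
step 9: stack=$  input=p $  — error: stack empty but input remains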